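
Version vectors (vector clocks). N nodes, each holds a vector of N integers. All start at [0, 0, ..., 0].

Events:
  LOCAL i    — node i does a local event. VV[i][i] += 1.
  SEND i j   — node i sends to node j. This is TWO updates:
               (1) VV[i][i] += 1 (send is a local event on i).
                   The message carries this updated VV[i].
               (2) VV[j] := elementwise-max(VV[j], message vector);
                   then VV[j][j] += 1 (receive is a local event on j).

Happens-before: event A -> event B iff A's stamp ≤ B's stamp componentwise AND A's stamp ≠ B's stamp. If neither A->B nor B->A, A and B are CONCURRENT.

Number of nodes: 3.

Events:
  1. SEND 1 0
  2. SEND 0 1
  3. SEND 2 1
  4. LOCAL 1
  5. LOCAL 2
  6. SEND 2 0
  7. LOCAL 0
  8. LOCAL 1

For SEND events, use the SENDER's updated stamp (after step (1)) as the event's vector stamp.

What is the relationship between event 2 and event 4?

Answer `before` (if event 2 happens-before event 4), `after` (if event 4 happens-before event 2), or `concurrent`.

Answer: before

Derivation:
Initial: VV[0]=[0, 0, 0]
Initial: VV[1]=[0, 0, 0]
Initial: VV[2]=[0, 0, 0]
Event 1: SEND 1->0: VV[1][1]++ -> VV[1]=[0, 1, 0], msg_vec=[0, 1, 0]; VV[0]=max(VV[0],msg_vec) then VV[0][0]++ -> VV[0]=[1, 1, 0]
Event 2: SEND 0->1: VV[0][0]++ -> VV[0]=[2, 1, 0], msg_vec=[2, 1, 0]; VV[1]=max(VV[1],msg_vec) then VV[1][1]++ -> VV[1]=[2, 2, 0]
Event 3: SEND 2->1: VV[2][2]++ -> VV[2]=[0, 0, 1], msg_vec=[0, 0, 1]; VV[1]=max(VV[1],msg_vec) then VV[1][1]++ -> VV[1]=[2, 3, 1]
Event 4: LOCAL 1: VV[1][1]++ -> VV[1]=[2, 4, 1]
Event 5: LOCAL 2: VV[2][2]++ -> VV[2]=[0, 0, 2]
Event 6: SEND 2->0: VV[2][2]++ -> VV[2]=[0, 0, 3], msg_vec=[0, 0, 3]; VV[0]=max(VV[0],msg_vec) then VV[0][0]++ -> VV[0]=[3, 1, 3]
Event 7: LOCAL 0: VV[0][0]++ -> VV[0]=[4, 1, 3]
Event 8: LOCAL 1: VV[1][1]++ -> VV[1]=[2, 5, 1]
Event 2 stamp: [2, 1, 0]
Event 4 stamp: [2, 4, 1]
[2, 1, 0] <= [2, 4, 1]? True
[2, 4, 1] <= [2, 1, 0]? False
Relation: before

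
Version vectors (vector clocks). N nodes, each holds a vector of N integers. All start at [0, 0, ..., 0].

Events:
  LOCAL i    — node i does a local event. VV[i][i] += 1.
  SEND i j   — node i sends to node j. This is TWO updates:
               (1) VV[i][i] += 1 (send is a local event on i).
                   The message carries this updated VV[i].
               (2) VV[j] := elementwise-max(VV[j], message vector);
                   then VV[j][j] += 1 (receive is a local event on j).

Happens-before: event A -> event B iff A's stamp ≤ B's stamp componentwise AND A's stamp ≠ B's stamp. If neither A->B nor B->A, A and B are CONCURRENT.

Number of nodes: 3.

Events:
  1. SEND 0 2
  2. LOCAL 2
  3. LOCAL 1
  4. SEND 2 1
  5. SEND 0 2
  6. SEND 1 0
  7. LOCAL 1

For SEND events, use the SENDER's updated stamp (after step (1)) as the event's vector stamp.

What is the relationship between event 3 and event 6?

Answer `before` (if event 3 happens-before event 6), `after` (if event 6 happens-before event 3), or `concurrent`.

Answer: before

Derivation:
Initial: VV[0]=[0, 0, 0]
Initial: VV[1]=[0, 0, 0]
Initial: VV[2]=[0, 0, 0]
Event 1: SEND 0->2: VV[0][0]++ -> VV[0]=[1, 0, 0], msg_vec=[1, 0, 0]; VV[2]=max(VV[2],msg_vec) then VV[2][2]++ -> VV[2]=[1, 0, 1]
Event 2: LOCAL 2: VV[2][2]++ -> VV[2]=[1, 0, 2]
Event 3: LOCAL 1: VV[1][1]++ -> VV[1]=[0, 1, 0]
Event 4: SEND 2->1: VV[2][2]++ -> VV[2]=[1, 0, 3], msg_vec=[1, 0, 3]; VV[1]=max(VV[1],msg_vec) then VV[1][1]++ -> VV[1]=[1, 2, 3]
Event 5: SEND 0->2: VV[0][0]++ -> VV[0]=[2, 0, 0], msg_vec=[2, 0, 0]; VV[2]=max(VV[2],msg_vec) then VV[2][2]++ -> VV[2]=[2, 0, 4]
Event 6: SEND 1->0: VV[1][1]++ -> VV[1]=[1, 3, 3], msg_vec=[1, 3, 3]; VV[0]=max(VV[0],msg_vec) then VV[0][0]++ -> VV[0]=[3, 3, 3]
Event 7: LOCAL 1: VV[1][1]++ -> VV[1]=[1, 4, 3]
Event 3 stamp: [0, 1, 0]
Event 6 stamp: [1, 3, 3]
[0, 1, 0] <= [1, 3, 3]? True
[1, 3, 3] <= [0, 1, 0]? False
Relation: before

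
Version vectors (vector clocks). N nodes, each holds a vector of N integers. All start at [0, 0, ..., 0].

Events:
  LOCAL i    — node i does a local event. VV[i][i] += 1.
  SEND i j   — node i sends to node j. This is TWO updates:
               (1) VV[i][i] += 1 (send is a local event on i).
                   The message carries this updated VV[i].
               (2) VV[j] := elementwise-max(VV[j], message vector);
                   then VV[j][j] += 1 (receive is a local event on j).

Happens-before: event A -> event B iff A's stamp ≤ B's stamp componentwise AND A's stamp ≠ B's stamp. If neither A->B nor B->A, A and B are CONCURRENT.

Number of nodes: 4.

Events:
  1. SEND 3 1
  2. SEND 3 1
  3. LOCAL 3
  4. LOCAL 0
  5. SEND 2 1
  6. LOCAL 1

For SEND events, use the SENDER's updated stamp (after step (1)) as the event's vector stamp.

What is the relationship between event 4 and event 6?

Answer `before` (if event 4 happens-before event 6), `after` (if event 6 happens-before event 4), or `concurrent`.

Initial: VV[0]=[0, 0, 0, 0]
Initial: VV[1]=[0, 0, 0, 0]
Initial: VV[2]=[0, 0, 0, 0]
Initial: VV[3]=[0, 0, 0, 0]
Event 1: SEND 3->1: VV[3][3]++ -> VV[3]=[0, 0, 0, 1], msg_vec=[0, 0, 0, 1]; VV[1]=max(VV[1],msg_vec) then VV[1][1]++ -> VV[1]=[0, 1, 0, 1]
Event 2: SEND 3->1: VV[3][3]++ -> VV[3]=[0, 0, 0, 2], msg_vec=[0, 0, 0, 2]; VV[1]=max(VV[1],msg_vec) then VV[1][1]++ -> VV[1]=[0, 2, 0, 2]
Event 3: LOCAL 3: VV[3][3]++ -> VV[3]=[0, 0, 0, 3]
Event 4: LOCAL 0: VV[0][0]++ -> VV[0]=[1, 0, 0, 0]
Event 5: SEND 2->1: VV[2][2]++ -> VV[2]=[0, 0, 1, 0], msg_vec=[0, 0, 1, 0]; VV[1]=max(VV[1],msg_vec) then VV[1][1]++ -> VV[1]=[0, 3, 1, 2]
Event 6: LOCAL 1: VV[1][1]++ -> VV[1]=[0, 4, 1, 2]
Event 4 stamp: [1, 0, 0, 0]
Event 6 stamp: [0, 4, 1, 2]
[1, 0, 0, 0] <= [0, 4, 1, 2]? False
[0, 4, 1, 2] <= [1, 0, 0, 0]? False
Relation: concurrent

Answer: concurrent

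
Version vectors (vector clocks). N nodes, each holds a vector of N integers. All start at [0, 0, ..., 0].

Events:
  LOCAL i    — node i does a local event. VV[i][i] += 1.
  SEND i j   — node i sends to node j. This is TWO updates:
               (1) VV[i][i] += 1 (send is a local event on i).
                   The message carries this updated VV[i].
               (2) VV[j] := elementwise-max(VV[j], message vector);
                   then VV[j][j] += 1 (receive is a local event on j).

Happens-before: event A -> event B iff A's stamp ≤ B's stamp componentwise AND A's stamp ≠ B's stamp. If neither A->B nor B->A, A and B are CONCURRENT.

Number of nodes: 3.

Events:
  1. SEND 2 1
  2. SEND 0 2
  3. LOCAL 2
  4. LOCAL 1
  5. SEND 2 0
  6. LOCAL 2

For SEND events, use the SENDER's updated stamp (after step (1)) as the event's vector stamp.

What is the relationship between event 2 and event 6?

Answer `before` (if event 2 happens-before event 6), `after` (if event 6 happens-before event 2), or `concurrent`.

Initial: VV[0]=[0, 0, 0]
Initial: VV[1]=[0, 0, 0]
Initial: VV[2]=[0, 0, 0]
Event 1: SEND 2->1: VV[2][2]++ -> VV[2]=[0, 0, 1], msg_vec=[0, 0, 1]; VV[1]=max(VV[1],msg_vec) then VV[1][1]++ -> VV[1]=[0, 1, 1]
Event 2: SEND 0->2: VV[0][0]++ -> VV[0]=[1, 0, 0], msg_vec=[1, 0, 0]; VV[2]=max(VV[2],msg_vec) then VV[2][2]++ -> VV[2]=[1, 0, 2]
Event 3: LOCAL 2: VV[2][2]++ -> VV[2]=[1, 0, 3]
Event 4: LOCAL 1: VV[1][1]++ -> VV[1]=[0, 2, 1]
Event 5: SEND 2->0: VV[2][2]++ -> VV[2]=[1, 0, 4], msg_vec=[1, 0, 4]; VV[0]=max(VV[0],msg_vec) then VV[0][0]++ -> VV[0]=[2, 0, 4]
Event 6: LOCAL 2: VV[2][2]++ -> VV[2]=[1, 0, 5]
Event 2 stamp: [1, 0, 0]
Event 6 stamp: [1, 0, 5]
[1, 0, 0] <= [1, 0, 5]? True
[1, 0, 5] <= [1, 0, 0]? False
Relation: before

Answer: before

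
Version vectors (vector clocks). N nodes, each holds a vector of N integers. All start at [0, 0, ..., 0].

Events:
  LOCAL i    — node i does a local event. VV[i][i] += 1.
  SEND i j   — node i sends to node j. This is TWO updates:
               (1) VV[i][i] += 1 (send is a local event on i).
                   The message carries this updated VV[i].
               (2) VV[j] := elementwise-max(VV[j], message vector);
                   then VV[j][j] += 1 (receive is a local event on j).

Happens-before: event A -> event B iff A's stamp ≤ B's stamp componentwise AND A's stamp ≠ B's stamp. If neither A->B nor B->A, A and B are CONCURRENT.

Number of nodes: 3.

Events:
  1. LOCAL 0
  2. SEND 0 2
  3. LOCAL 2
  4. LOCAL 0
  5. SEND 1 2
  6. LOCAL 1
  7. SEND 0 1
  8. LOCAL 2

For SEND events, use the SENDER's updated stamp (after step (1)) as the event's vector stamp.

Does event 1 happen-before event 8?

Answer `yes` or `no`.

Initial: VV[0]=[0, 0, 0]
Initial: VV[1]=[0, 0, 0]
Initial: VV[2]=[0, 0, 0]
Event 1: LOCAL 0: VV[0][0]++ -> VV[0]=[1, 0, 0]
Event 2: SEND 0->2: VV[0][0]++ -> VV[0]=[2, 0, 0], msg_vec=[2, 0, 0]; VV[2]=max(VV[2],msg_vec) then VV[2][2]++ -> VV[2]=[2, 0, 1]
Event 3: LOCAL 2: VV[2][2]++ -> VV[2]=[2, 0, 2]
Event 4: LOCAL 0: VV[0][0]++ -> VV[0]=[3, 0, 0]
Event 5: SEND 1->2: VV[1][1]++ -> VV[1]=[0, 1, 0], msg_vec=[0, 1, 0]; VV[2]=max(VV[2],msg_vec) then VV[2][2]++ -> VV[2]=[2, 1, 3]
Event 6: LOCAL 1: VV[1][1]++ -> VV[1]=[0, 2, 0]
Event 7: SEND 0->1: VV[0][0]++ -> VV[0]=[4, 0, 0], msg_vec=[4, 0, 0]; VV[1]=max(VV[1],msg_vec) then VV[1][1]++ -> VV[1]=[4, 3, 0]
Event 8: LOCAL 2: VV[2][2]++ -> VV[2]=[2, 1, 4]
Event 1 stamp: [1, 0, 0]
Event 8 stamp: [2, 1, 4]
[1, 0, 0] <= [2, 1, 4]? True. Equal? False. Happens-before: True

Answer: yes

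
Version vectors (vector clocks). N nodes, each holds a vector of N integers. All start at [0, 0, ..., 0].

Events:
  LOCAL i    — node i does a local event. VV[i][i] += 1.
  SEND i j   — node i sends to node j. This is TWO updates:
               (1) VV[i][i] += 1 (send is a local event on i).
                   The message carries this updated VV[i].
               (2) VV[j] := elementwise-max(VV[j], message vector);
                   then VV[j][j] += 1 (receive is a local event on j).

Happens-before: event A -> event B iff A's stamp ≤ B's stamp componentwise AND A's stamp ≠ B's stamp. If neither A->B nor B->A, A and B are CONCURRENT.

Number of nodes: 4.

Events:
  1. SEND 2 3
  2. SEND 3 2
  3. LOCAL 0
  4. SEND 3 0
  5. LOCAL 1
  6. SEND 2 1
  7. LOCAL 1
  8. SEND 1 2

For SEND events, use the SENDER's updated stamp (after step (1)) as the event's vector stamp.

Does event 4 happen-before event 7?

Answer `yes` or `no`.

Answer: no

Derivation:
Initial: VV[0]=[0, 0, 0, 0]
Initial: VV[1]=[0, 0, 0, 0]
Initial: VV[2]=[0, 0, 0, 0]
Initial: VV[3]=[0, 0, 0, 0]
Event 1: SEND 2->3: VV[2][2]++ -> VV[2]=[0, 0, 1, 0], msg_vec=[0, 0, 1, 0]; VV[3]=max(VV[3],msg_vec) then VV[3][3]++ -> VV[3]=[0, 0, 1, 1]
Event 2: SEND 3->2: VV[3][3]++ -> VV[3]=[0, 0, 1, 2], msg_vec=[0, 0, 1, 2]; VV[2]=max(VV[2],msg_vec) then VV[2][2]++ -> VV[2]=[0, 0, 2, 2]
Event 3: LOCAL 0: VV[0][0]++ -> VV[0]=[1, 0, 0, 0]
Event 4: SEND 3->0: VV[3][3]++ -> VV[3]=[0, 0, 1, 3], msg_vec=[0, 0, 1, 3]; VV[0]=max(VV[0],msg_vec) then VV[0][0]++ -> VV[0]=[2, 0, 1, 3]
Event 5: LOCAL 1: VV[1][1]++ -> VV[1]=[0, 1, 0, 0]
Event 6: SEND 2->1: VV[2][2]++ -> VV[2]=[0, 0, 3, 2], msg_vec=[0, 0, 3, 2]; VV[1]=max(VV[1],msg_vec) then VV[1][1]++ -> VV[1]=[0, 2, 3, 2]
Event 7: LOCAL 1: VV[1][1]++ -> VV[1]=[0, 3, 3, 2]
Event 8: SEND 1->2: VV[1][1]++ -> VV[1]=[0, 4, 3, 2], msg_vec=[0, 4, 3, 2]; VV[2]=max(VV[2],msg_vec) then VV[2][2]++ -> VV[2]=[0, 4, 4, 2]
Event 4 stamp: [0, 0, 1, 3]
Event 7 stamp: [0, 3, 3, 2]
[0, 0, 1, 3] <= [0, 3, 3, 2]? False. Equal? False. Happens-before: False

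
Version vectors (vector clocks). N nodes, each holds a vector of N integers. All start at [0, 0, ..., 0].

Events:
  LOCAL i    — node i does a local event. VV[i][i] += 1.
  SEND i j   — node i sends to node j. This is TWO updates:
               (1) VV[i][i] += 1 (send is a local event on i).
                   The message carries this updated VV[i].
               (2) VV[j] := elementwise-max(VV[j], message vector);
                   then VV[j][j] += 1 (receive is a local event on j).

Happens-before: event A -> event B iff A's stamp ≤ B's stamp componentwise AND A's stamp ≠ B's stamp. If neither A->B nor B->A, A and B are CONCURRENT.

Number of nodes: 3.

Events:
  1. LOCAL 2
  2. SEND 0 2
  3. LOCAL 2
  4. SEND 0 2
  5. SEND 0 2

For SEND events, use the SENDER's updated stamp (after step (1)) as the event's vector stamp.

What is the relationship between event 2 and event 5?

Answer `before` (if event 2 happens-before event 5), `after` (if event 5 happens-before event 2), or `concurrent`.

Initial: VV[0]=[0, 0, 0]
Initial: VV[1]=[0, 0, 0]
Initial: VV[2]=[0, 0, 0]
Event 1: LOCAL 2: VV[2][2]++ -> VV[2]=[0, 0, 1]
Event 2: SEND 0->2: VV[0][0]++ -> VV[0]=[1, 0, 0], msg_vec=[1, 0, 0]; VV[2]=max(VV[2],msg_vec) then VV[2][2]++ -> VV[2]=[1, 0, 2]
Event 3: LOCAL 2: VV[2][2]++ -> VV[2]=[1, 0, 3]
Event 4: SEND 0->2: VV[0][0]++ -> VV[0]=[2, 0, 0], msg_vec=[2, 0, 0]; VV[2]=max(VV[2],msg_vec) then VV[2][2]++ -> VV[2]=[2, 0, 4]
Event 5: SEND 0->2: VV[0][0]++ -> VV[0]=[3, 0, 0], msg_vec=[3, 0, 0]; VV[2]=max(VV[2],msg_vec) then VV[2][2]++ -> VV[2]=[3, 0, 5]
Event 2 stamp: [1, 0, 0]
Event 5 stamp: [3, 0, 0]
[1, 0, 0] <= [3, 0, 0]? True
[3, 0, 0] <= [1, 0, 0]? False
Relation: before

Answer: before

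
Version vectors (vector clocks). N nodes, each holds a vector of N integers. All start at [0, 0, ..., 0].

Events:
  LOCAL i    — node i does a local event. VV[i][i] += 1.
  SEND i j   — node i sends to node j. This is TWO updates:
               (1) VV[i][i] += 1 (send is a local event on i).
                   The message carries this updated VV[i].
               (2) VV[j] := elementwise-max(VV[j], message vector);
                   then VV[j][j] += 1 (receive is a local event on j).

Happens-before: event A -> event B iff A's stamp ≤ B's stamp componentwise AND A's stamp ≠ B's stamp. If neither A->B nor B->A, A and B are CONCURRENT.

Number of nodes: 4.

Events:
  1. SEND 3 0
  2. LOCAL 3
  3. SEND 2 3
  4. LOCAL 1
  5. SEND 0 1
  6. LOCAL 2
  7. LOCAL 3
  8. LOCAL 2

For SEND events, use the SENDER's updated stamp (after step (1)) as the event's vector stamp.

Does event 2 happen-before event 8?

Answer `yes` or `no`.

Initial: VV[0]=[0, 0, 0, 0]
Initial: VV[1]=[0, 0, 0, 0]
Initial: VV[2]=[0, 0, 0, 0]
Initial: VV[3]=[0, 0, 0, 0]
Event 1: SEND 3->0: VV[3][3]++ -> VV[3]=[0, 0, 0, 1], msg_vec=[0, 0, 0, 1]; VV[0]=max(VV[0],msg_vec) then VV[0][0]++ -> VV[0]=[1, 0, 0, 1]
Event 2: LOCAL 3: VV[3][3]++ -> VV[3]=[0, 0, 0, 2]
Event 3: SEND 2->3: VV[2][2]++ -> VV[2]=[0, 0, 1, 0], msg_vec=[0, 0, 1, 0]; VV[3]=max(VV[3],msg_vec) then VV[3][3]++ -> VV[3]=[0, 0, 1, 3]
Event 4: LOCAL 1: VV[1][1]++ -> VV[1]=[0, 1, 0, 0]
Event 5: SEND 0->1: VV[0][0]++ -> VV[0]=[2, 0, 0, 1], msg_vec=[2, 0, 0, 1]; VV[1]=max(VV[1],msg_vec) then VV[1][1]++ -> VV[1]=[2, 2, 0, 1]
Event 6: LOCAL 2: VV[2][2]++ -> VV[2]=[0, 0, 2, 0]
Event 7: LOCAL 3: VV[3][3]++ -> VV[3]=[0, 0, 1, 4]
Event 8: LOCAL 2: VV[2][2]++ -> VV[2]=[0, 0, 3, 0]
Event 2 stamp: [0, 0, 0, 2]
Event 8 stamp: [0, 0, 3, 0]
[0, 0, 0, 2] <= [0, 0, 3, 0]? False. Equal? False. Happens-before: False

Answer: no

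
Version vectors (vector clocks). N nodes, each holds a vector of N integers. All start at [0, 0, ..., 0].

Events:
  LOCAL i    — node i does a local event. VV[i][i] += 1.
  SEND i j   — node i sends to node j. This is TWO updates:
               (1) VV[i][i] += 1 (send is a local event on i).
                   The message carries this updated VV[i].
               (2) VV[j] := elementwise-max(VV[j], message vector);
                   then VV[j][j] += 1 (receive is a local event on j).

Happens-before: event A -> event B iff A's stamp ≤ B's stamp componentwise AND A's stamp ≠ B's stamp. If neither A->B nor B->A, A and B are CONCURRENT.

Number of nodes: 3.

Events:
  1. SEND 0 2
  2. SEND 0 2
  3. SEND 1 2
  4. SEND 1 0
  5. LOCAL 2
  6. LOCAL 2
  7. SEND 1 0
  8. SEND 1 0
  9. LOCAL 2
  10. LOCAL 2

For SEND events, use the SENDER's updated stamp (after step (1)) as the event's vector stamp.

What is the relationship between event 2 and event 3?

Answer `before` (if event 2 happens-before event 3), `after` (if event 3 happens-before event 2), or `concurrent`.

Answer: concurrent

Derivation:
Initial: VV[0]=[0, 0, 0]
Initial: VV[1]=[0, 0, 0]
Initial: VV[2]=[0, 0, 0]
Event 1: SEND 0->2: VV[0][0]++ -> VV[0]=[1, 0, 0], msg_vec=[1, 0, 0]; VV[2]=max(VV[2],msg_vec) then VV[2][2]++ -> VV[2]=[1, 0, 1]
Event 2: SEND 0->2: VV[0][0]++ -> VV[0]=[2, 0, 0], msg_vec=[2, 0, 0]; VV[2]=max(VV[2],msg_vec) then VV[2][2]++ -> VV[2]=[2, 0, 2]
Event 3: SEND 1->2: VV[1][1]++ -> VV[1]=[0, 1, 0], msg_vec=[0, 1, 0]; VV[2]=max(VV[2],msg_vec) then VV[2][2]++ -> VV[2]=[2, 1, 3]
Event 4: SEND 1->0: VV[1][1]++ -> VV[1]=[0, 2, 0], msg_vec=[0, 2, 0]; VV[0]=max(VV[0],msg_vec) then VV[0][0]++ -> VV[0]=[3, 2, 0]
Event 5: LOCAL 2: VV[2][2]++ -> VV[2]=[2, 1, 4]
Event 6: LOCAL 2: VV[2][2]++ -> VV[2]=[2, 1, 5]
Event 7: SEND 1->0: VV[1][1]++ -> VV[1]=[0, 3, 0], msg_vec=[0, 3, 0]; VV[0]=max(VV[0],msg_vec) then VV[0][0]++ -> VV[0]=[4, 3, 0]
Event 8: SEND 1->0: VV[1][1]++ -> VV[1]=[0, 4, 0], msg_vec=[0, 4, 0]; VV[0]=max(VV[0],msg_vec) then VV[0][0]++ -> VV[0]=[5, 4, 0]
Event 9: LOCAL 2: VV[2][2]++ -> VV[2]=[2, 1, 6]
Event 10: LOCAL 2: VV[2][2]++ -> VV[2]=[2, 1, 7]
Event 2 stamp: [2, 0, 0]
Event 3 stamp: [0, 1, 0]
[2, 0, 0] <= [0, 1, 0]? False
[0, 1, 0] <= [2, 0, 0]? False
Relation: concurrent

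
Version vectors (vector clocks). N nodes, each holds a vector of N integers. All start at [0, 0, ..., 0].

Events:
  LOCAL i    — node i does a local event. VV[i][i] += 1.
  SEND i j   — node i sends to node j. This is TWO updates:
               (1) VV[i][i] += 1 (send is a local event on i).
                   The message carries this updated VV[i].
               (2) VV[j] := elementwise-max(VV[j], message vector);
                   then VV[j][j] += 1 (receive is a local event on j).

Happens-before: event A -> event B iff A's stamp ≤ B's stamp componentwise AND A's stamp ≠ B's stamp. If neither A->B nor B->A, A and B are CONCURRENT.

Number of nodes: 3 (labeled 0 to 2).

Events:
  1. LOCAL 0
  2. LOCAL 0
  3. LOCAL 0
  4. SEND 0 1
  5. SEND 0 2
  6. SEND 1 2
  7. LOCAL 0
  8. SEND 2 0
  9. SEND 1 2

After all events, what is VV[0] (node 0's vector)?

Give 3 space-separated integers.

Answer: 7 2 3

Derivation:
Initial: VV[0]=[0, 0, 0]
Initial: VV[1]=[0, 0, 0]
Initial: VV[2]=[0, 0, 0]
Event 1: LOCAL 0: VV[0][0]++ -> VV[0]=[1, 0, 0]
Event 2: LOCAL 0: VV[0][0]++ -> VV[0]=[2, 0, 0]
Event 3: LOCAL 0: VV[0][0]++ -> VV[0]=[3, 0, 0]
Event 4: SEND 0->1: VV[0][0]++ -> VV[0]=[4, 0, 0], msg_vec=[4, 0, 0]; VV[1]=max(VV[1],msg_vec) then VV[1][1]++ -> VV[1]=[4, 1, 0]
Event 5: SEND 0->2: VV[0][0]++ -> VV[0]=[5, 0, 0], msg_vec=[5, 0, 0]; VV[2]=max(VV[2],msg_vec) then VV[2][2]++ -> VV[2]=[5, 0, 1]
Event 6: SEND 1->2: VV[1][1]++ -> VV[1]=[4, 2, 0], msg_vec=[4, 2, 0]; VV[2]=max(VV[2],msg_vec) then VV[2][2]++ -> VV[2]=[5, 2, 2]
Event 7: LOCAL 0: VV[0][0]++ -> VV[0]=[6, 0, 0]
Event 8: SEND 2->0: VV[2][2]++ -> VV[2]=[5, 2, 3], msg_vec=[5, 2, 3]; VV[0]=max(VV[0],msg_vec) then VV[0][0]++ -> VV[0]=[7, 2, 3]
Event 9: SEND 1->2: VV[1][1]++ -> VV[1]=[4, 3, 0], msg_vec=[4, 3, 0]; VV[2]=max(VV[2],msg_vec) then VV[2][2]++ -> VV[2]=[5, 3, 4]
Final vectors: VV[0]=[7, 2, 3]; VV[1]=[4, 3, 0]; VV[2]=[5, 3, 4]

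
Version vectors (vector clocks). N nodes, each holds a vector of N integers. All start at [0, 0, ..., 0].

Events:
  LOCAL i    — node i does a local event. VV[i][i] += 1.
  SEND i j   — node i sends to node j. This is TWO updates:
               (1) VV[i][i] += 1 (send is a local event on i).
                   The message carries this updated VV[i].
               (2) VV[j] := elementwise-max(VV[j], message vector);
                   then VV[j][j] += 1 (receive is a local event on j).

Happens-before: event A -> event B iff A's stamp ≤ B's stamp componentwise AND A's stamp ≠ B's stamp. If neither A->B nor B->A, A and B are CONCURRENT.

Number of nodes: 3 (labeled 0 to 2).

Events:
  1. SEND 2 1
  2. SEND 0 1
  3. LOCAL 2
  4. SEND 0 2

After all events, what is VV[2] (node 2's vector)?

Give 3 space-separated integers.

Answer: 2 0 3

Derivation:
Initial: VV[0]=[0, 0, 0]
Initial: VV[1]=[0, 0, 0]
Initial: VV[2]=[0, 0, 0]
Event 1: SEND 2->1: VV[2][2]++ -> VV[2]=[0, 0, 1], msg_vec=[0, 0, 1]; VV[1]=max(VV[1],msg_vec) then VV[1][1]++ -> VV[1]=[0, 1, 1]
Event 2: SEND 0->1: VV[0][0]++ -> VV[0]=[1, 0, 0], msg_vec=[1, 0, 0]; VV[1]=max(VV[1],msg_vec) then VV[1][1]++ -> VV[1]=[1, 2, 1]
Event 3: LOCAL 2: VV[2][2]++ -> VV[2]=[0, 0, 2]
Event 4: SEND 0->2: VV[0][0]++ -> VV[0]=[2, 0, 0], msg_vec=[2, 0, 0]; VV[2]=max(VV[2],msg_vec) then VV[2][2]++ -> VV[2]=[2, 0, 3]
Final vectors: VV[0]=[2, 0, 0]; VV[1]=[1, 2, 1]; VV[2]=[2, 0, 3]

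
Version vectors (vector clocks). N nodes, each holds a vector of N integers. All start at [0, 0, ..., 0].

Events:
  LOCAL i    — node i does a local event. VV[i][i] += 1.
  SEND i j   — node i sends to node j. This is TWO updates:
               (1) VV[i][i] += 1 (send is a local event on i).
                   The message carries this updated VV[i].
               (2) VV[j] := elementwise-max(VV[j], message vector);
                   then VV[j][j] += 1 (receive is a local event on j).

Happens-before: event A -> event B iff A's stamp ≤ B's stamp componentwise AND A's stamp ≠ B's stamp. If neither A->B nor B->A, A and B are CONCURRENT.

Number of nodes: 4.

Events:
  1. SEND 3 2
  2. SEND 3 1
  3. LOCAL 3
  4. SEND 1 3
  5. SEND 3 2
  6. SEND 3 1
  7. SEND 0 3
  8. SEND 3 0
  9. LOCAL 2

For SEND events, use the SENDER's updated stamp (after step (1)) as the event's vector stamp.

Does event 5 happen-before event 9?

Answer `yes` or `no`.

Initial: VV[0]=[0, 0, 0, 0]
Initial: VV[1]=[0, 0, 0, 0]
Initial: VV[2]=[0, 0, 0, 0]
Initial: VV[3]=[0, 0, 0, 0]
Event 1: SEND 3->2: VV[3][3]++ -> VV[3]=[0, 0, 0, 1], msg_vec=[0, 0, 0, 1]; VV[2]=max(VV[2],msg_vec) then VV[2][2]++ -> VV[2]=[0, 0, 1, 1]
Event 2: SEND 3->1: VV[3][3]++ -> VV[3]=[0, 0, 0, 2], msg_vec=[0, 0, 0, 2]; VV[1]=max(VV[1],msg_vec) then VV[1][1]++ -> VV[1]=[0, 1, 0, 2]
Event 3: LOCAL 3: VV[3][3]++ -> VV[3]=[0, 0, 0, 3]
Event 4: SEND 1->3: VV[1][1]++ -> VV[1]=[0, 2, 0, 2], msg_vec=[0, 2, 0, 2]; VV[3]=max(VV[3],msg_vec) then VV[3][3]++ -> VV[3]=[0, 2, 0, 4]
Event 5: SEND 3->2: VV[3][3]++ -> VV[3]=[0, 2, 0, 5], msg_vec=[0, 2, 0, 5]; VV[2]=max(VV[2],msg_vec) then VV[2][2]++ -> VV[2]=[0, 2, 2, 5]
Event 6: SEND 3->1: VV[3][3]++ -> VV[3]=[0, 2, 0, 6], msg_vec=[0, 2, 0, 6]; VV[1]=max(VV[1],msg_vec) then VV[1][1]++ -> VV[1]=[0, 3, 0, 6]
Event 7: SEND 0->3: VV[0][0]++ -> VV[0]=[1, 0, 0, 0], msg_vec=[1, 0, 0, 0]; VV[3]=max(VV[3],msg_vec) then VV[3][3]++ -> VV[3]=[1, 2, 0, 7]
Event 8: SEND 3->0: VV[3][3]++ -> VV[3]=[1, 2, 0, 8], msg_vec=[1, 2, 0, 8]; VV[0]=max(VV[0],msg_vec) then VV[0][0]++ -> VV[0]=[2, 2, 0, 8]
Event 9: LOCAL 2: VV[2][2]++ -> VV[2]=[0, 2, 3, 5]
Event 5 stamp: [0, 2, 0, 5]
Event 9 stamp: [0, 2, 3, 5]
[0, 2, 0, 5] <= [0, 2, 3, 5]? True. Equal? False. Happens-before: True

Answer: yes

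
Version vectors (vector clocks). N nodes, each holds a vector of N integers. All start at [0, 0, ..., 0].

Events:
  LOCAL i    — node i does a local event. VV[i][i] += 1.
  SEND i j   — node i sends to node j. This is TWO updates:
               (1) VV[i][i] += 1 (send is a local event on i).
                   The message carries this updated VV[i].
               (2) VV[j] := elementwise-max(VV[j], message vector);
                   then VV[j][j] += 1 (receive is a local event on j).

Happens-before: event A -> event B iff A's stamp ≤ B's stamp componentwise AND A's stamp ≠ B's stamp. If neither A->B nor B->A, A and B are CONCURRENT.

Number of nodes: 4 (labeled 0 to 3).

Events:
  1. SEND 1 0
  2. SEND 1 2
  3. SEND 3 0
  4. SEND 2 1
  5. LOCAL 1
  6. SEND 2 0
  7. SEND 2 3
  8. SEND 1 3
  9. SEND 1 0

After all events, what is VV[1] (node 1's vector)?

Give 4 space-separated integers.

Answer: 0 6 2 0

Derivation:
Initial: VV[0]=[0, 0, 0, 0]
Initial: VV[1]=[0, 0, 0, 0]
Initial: VV[2]=[0, 0, 0, 0]
Initial: VV[3]=[0, 0, 0, 0]
Event 1: SEND 1->0: VV[1][1]++ -> VV[1]=[0, 1, 0, 0], msg_vec=[0, 1, 0, 0]; VV[0]=max(VV[0],msg_vec) then VV[0][0]++ -> VV[0]=[1, 1, 0, 0]
Event 2: SEND 1->2: VV[1][1]++ -> VV[1]=[0, 2, 0, 0], msg_vec=[0, 2, 0, 0]; VV[2]=max(VV[2],msg_vec) then VV[2][2]++ -> VV[2]=[0, 2, 1, 0]
Event 3: SEND 3->0: VV[3][3]++ -> VV[3]=[0, 0, 0, 1], msg_vec=[0, 0, 0, 1]; VV[0]=max(VV[0],msg_vec) then VV[0][0]++ -> VV[0]=[2, 1, 0, 1]
Event 4: SEND 2->1: VV[2][2]++ -> VV[2]=[0, 2, 2, 0], msg_vec=[0, 2, 2, 0]; VV[1]=max(VV[1],msg_vec) then VV[1][1]++ -> VV[1]=[0, 3, 2, 0]
Event 5: LOCAL 1: VV[1][1]++ -> VV[1]=[0, 4, 2, 0]
Event 6: SEND 2->0: VV[2][2]++ -> VV[2]=[0, 2, 3, 0], msg_vec=[0, 2, 3, 0]; VV[0]=max(VV[0],msg_vec) then VV[0][0]++ -> VV[0]=[3, 2, 3, 1]
Event 7: SEND 2->3: VV[2][2]++ -> VV[2]=[0, 2, 4, 0], msg_vec=[0, 2, 4, 0]; VV[3]=max(VV[3],msg_vec) then VV[3][3]++ -> VV[3]=[0, 2, 4, 2]
Event 8: SEND 1->3: VV[1][1]++ -> VV[1]=[0, 5, 2, 0], msg_vec=[0, 5, 2, 0]; VV[3]=max(VV[3],msg_vec) then VV[3][3]++ -> VV[3]=[0, 5, 4, 3]
Event 9: SEND 1->0: VV[1][1]++ -> VV[1]=[0, 6, 2, 0], msg_vec=[0, 6, 2, 0]; VV[0]=max(VV[0],msg_vec) then VV[0][0]++ -> VV[0]=[4, 6, 3, 1]
Final vectors: VV[0]=[4, 6, 3, 1]; VV[1]=[0, 6, 2, 0]; VV[2]=[0, 2, 4, 0]; VV[3]=[0, 5, 4, 3]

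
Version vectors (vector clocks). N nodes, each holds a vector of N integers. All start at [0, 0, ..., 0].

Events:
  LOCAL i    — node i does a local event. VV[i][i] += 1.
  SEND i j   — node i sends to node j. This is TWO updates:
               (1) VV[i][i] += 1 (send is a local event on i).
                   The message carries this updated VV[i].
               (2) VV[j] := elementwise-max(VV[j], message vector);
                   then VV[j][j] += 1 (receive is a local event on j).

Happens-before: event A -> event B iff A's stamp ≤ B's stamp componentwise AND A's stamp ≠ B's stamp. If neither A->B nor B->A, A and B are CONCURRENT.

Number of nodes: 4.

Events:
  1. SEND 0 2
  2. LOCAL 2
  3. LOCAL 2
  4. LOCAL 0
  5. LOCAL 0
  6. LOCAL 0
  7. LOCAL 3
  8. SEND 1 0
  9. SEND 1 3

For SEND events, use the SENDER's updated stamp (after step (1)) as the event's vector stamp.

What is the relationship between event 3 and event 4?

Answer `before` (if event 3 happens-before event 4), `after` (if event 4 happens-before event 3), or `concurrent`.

Answer: concurrent

Derivation:
Initial: VV[0]=[0, 0, 0, 0]
Initial: VV[1]=[0, 0, 0, 0]
Initial: VV[2]=[0, 0, 0, 0]
Initial: VV[3]=[0, 0, 0, 0]
Event 1: SEND 0->2: VV[0][0]++ -> VV[0]=[1, 0, 0, 0], msg_vec=[1, 0, 0, 0]; VV[2]=max(VV[2],msg_vec) then VV[2][2]++ -> VV[2]=[1, 0, 1, 0]
Event 2: LOCAL 2: VV[2][2]++ -> VV[2]=[1, 0, 2, 0]
Event 3: LOCAL 2: VV[2][2]++ -> VV[2]=[1, 0, 3, 0]
Event 4: LOCAL 0: VV[0][0]++ -> VV[0]=[2, 0, 0, 0]
Event 5: LOCAL 0: VV[0][0]++ -> VV[0]=[3, 0, 0, 0]
Event 6: LOCAL 0: VV[0][0]++ -> VV[0]=[4, 0, 0, 0]
Event 7: LOCAL 3: VV[3][3]++ -> VV[3]=[0, 0, 0, 1]
Event 8: SEND 1->0: VV[1][1]++ -> VV[1]=[0, 1, 0, 0], msg_vec=[0, 1, 0, 0]; VV[0]=max(VV[0],msg_vec) then VV[0][0]++ -> VV[0]=[5, 1, 0, 0]
Event 9: SEND 1->3: VV[1][1]++ -> VV[1]=[0, 2, 0, 0], msg_vec=[0, 2, 0, 0]; VV[3]=max(VV[3],msg_vec) then VV[3][3]++ -> VV[3]=[0, 2, 0, 2]
Event 3 stamp: [1, 0, 3, 0]
Event 4 stamp: [2, 0, 0, 0]
[1, 0, 3, 0] <= [2, 0, 0, 0]? False
[2, 0, 0, 0] <= [1, 0, 3, 0]? False
Relation: concurrent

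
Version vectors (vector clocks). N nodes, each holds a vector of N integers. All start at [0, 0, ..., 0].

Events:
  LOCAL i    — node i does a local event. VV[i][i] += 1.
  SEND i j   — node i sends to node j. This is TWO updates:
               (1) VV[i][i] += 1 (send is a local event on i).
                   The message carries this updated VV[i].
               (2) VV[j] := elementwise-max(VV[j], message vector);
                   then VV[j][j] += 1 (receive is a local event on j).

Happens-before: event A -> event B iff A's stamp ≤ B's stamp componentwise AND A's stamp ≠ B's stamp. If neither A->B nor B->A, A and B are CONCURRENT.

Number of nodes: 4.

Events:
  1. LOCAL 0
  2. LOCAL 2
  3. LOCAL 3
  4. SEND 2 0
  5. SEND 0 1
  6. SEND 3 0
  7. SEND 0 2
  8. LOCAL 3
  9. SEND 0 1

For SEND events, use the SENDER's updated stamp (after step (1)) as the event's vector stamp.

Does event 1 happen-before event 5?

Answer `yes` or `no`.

Initial: VV[0]=[0, 0, 0, 0]
Initial: VV[1]=[0, 0, 0, 0]
Initial: VV[2]=[0, 0, 0, 0]
Initial: VV[3]=[0, 0, 0, 0]
Event 1: LOCAL 0: VV[0][0]++ -> VV[0]=[1, 0, 0, 0]
Event 2: LOCAL 2: VV[2][2]++ -> VV[2]=[0, 0, 1, 0]
Event 3: LOCAL 3: VV[3][3]++ -> VV[3]=[0, 0, 0, 1]
Event 4: SEND 2->0: VV[2][2]++ -> VV[2]=[0, 0, 2, 0], msg_vec=[0, 0, 2, 0]; VV[0]=max(VV[0],msg_vec) then VV[0][0]++ -> VV[0]=[2, 0, 2, 0]
Event 5: SEND 0->1: VV[0][0]++ -> VV[0]=[3, 0, 2, 0], msg_vec=[3, 0, 2, 0]; VV[1]=max(VV[1],msg_vec) then VV[1][1]++ -> VV[1]=[3, 1, 2, 0]
Event 6: SEND 3->0: VV[3][3]++ -> VV[3]=[0, 0, 0, 2], msg_vec=[0, 0, 0, 2]; VV[0]=max(VV[0],msg_vec) then VV[0][0]++ -> VV[0]=[4, 0, 2, 2]
Event 7: SEND 0->2: VV[0][0]++ -> VV[0]=[5, 0, 2, 2], msg_vec=[5, 0, 2, 2]; VV[2]=max(VV[2],msg_vec) then VV[2][2]++ -> VV[2]=[5, 0, 3, 2]
Event 8: LOCAL 3: VV[3][3]++ -> VV[3]=[0, 0, 0, 3]
Event 9: SEND 0->1: VV[0][0]++ -> VV[0]=[6, 0, 2, 2], msg_vec=[6, 0, 2, 2]; VV[1]=max(VV[1],msg_vec) then VV[1][1]++ -> VV[1]=[6, 2, 2, 2]
Event 1 stamp: [1, 0, 0, 0]
Event 5 stamp: [3, 0, 2, 0]
[1, 0, 0, 0] <= [3, 0, 2, 0]? True. Equal? False. Happens-before: True

Answer: yes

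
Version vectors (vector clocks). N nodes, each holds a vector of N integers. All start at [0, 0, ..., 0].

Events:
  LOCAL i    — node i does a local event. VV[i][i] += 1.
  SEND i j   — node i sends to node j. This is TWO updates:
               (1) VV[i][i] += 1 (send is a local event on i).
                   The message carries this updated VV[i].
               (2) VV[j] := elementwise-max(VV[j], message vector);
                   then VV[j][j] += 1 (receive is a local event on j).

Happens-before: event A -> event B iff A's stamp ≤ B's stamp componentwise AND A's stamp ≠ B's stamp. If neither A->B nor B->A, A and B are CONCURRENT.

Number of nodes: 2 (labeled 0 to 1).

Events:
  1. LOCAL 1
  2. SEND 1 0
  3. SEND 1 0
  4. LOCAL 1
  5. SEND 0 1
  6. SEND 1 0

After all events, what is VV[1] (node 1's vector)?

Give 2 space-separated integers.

Initial: VV[0]=[0, 0]
Initial: VV[1]=[0, 0]
Event 1: LOCAL 1: VV[1][1]++ -> VV[1]=[0, 1]
Event 2: SEND 1->0: VV[1][1]++ -> VV[1]=[0, 2], msg_vec=[0, 2]; VV[0]=max(VV[0],msg_vec) then VV[0][0]++ -> VV[0]=[1, 2]
Event 3: SEND 1->0: VV[1][1]++ -> VV[1]=[0, 3], msg_vec=[0, 3]; VV[0]=max(VV[0],msg_vec) then VV[0][0]++ -> VV[0]=[2, 3]
Event 4: LOCAL 1: VV[1][1]++ -> VV[1]=[0, 4]
Event 5: SEND 0->1: VV[0][0]++ -> VV[0]=[3, 3], msg_vec=[3, 3]; VV[1]=max(VV[1],msg_vec) then VV[1][1]++ -> VV[1]=[3, 5]
Event 6: SEND 1->0: VV[1][1]++ -> VV[1]=[3, 6], msg_vec=[3, 6]; VV[0]=max(VV[0],msg_vec) then VV[0][0]++ -> VV[0]=[4, 6]
Final vectors: VV[0]=[4, 6]; VV[1]=[3, 6]

Answer: 3 6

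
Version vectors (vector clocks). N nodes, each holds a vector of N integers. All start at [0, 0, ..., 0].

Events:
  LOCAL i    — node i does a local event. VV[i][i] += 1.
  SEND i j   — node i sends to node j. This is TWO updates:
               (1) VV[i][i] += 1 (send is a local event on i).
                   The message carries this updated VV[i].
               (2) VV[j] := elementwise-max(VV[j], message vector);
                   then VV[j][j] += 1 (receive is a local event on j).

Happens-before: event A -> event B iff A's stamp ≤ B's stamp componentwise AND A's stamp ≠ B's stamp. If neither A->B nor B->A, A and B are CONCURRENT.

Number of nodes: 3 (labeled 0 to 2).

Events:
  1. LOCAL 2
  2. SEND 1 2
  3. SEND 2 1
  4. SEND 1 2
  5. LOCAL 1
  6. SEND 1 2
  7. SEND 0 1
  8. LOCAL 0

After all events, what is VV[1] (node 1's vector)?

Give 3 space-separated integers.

Initial: VV[0]=[0, 0, 0]
Initial: VV[1]=[0, 0, 0]
Initial: VV[2]=[0, 0, 0]
Event 1: LOCAL 2: VV[2][2]++ -> VV[2]=[0, 0, 1]
Event 2: SEND 1->2: VV[1][1]++ -> VV[1]=[0, 1, 0], msg_vec=[0, 1, 0]; VV[2]=max(VV[2],msg_vec) then VV[2][2]++ -> VV[2]=[0, 1, 2]
Event 3: SEND 2->1: VV[2][2]++ -> VV[2]=[0, 1, 3], msg_vec=[0, 1, 3]; VV[1]=max(VV[1],msg_vec) then VV[1][1]++ -> VV[1]=[0, 2, 3]
Event 4: SEND 1->2: VV[1][1]++ -> VV[1]=[0, 3, 3], msg_vec=[0, 3, 3]; VV[2]=max(VV[2],msg_vec) then VV[2][2]++ -> VV[2]=[0, 3, 4]
Event 5: LOCAL 1: VV[1][1]++ -> VV[1]=[0, 4, 3]
Event 6: SEND 1->2: VV[1][1]++ -> VV[1]=[0, 5, 3], msg_vec=[0, 5, 3]; VV[2]=max(VV[2],msg_vec) then VV[2][2]++ -> VV[2]=[0, 5, 5]
Event 7: SEND 0->1: VV[0][0]++ -> VV[0]=[1, 0, 0], msg_vec=[1, 0, 0]; VV[1]=max(VV[1],msg_vec) then VV[1][1]++ -> VV[1]=[1, 6, 3]
Event 8: LOCAL 0: VV[0][0]++ -> VV[0]=[2, 0, 0]
Final vectors: VV[0]=[2, 0, 0]; VV[1]=[1, 6, 3]; VV[2]=[0, 5, 5]

Answer: 1 6 3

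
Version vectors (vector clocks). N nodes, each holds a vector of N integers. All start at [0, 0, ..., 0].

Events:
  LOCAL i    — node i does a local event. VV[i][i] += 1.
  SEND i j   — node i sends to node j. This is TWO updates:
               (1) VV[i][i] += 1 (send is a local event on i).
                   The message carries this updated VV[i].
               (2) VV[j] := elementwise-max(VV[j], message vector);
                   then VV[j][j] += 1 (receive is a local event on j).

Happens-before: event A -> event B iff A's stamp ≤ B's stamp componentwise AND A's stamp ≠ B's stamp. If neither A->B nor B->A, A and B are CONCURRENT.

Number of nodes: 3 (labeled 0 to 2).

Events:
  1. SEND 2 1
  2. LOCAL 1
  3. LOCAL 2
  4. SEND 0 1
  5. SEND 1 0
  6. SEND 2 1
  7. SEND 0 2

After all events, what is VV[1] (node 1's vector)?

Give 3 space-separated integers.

Initial: VV[0]=[0, 0, 0]
Initial: VV[1]=[0, 0, 0]
Initial: VV[2]=[0, 0, 0]
Event 1: SEND 2->1: VV[2][2]++ -> VV[2]=[0, 0, 1], msg_vec=[0, 0, 1]; VV[1]=max(VV[1],msg_vec) then VV[1][1]++ -> VV[1]=[0, 1, 1]
Event 2: LOCAL 1: VV[1][1]++ -> VV[1]=[0, 2, 1]
Event 3: LOCAL 2: VV[2][2]++ -> VV[2]=[0, 0, 2]
Event 4: SEND 0->1: VV[0][0]++ -> VV[0]=[1, 0, 0], msg_vec=[1, 0, 0]; VV[1]=max(VV[1],msg_vec) then VV[1][1]++ -> VV[1]=[1, 3, 1]
Event 5: SEND 1->0: VV[1][1]++ -> VV[1]=[1, 4, 1], msg_vec=[1, 4, 1]; VV[0]=max(VV[0],msg_vec) then VV[0][0]++ -> VV[0]=[2, 4, 1]
Event 6: SEND 2->1: VV[2][2]++ -> VV[2]=[0, 0, 3], msg_vec=[0, 0, 3]; VV[1]=max(VV[1],msg_vec) then VV[1][1]++ -> VV[1]=[1, 5, 3]
Event 7: SEND 0->2: VV[0][0]++ -> VV[0]=[3, 4, 1], msg_vec=[3, 4, 1]; VV[2]=max(VV[2],msg_vec) then VV[2][2]++ -> VV[2]=[3, 4, 4]
Final vectors: VV[0]=[3, 4, 1]; VV[1]=[1, 5, 3]; VV[2]=[3, 4, 4]

Answer: 1 5 3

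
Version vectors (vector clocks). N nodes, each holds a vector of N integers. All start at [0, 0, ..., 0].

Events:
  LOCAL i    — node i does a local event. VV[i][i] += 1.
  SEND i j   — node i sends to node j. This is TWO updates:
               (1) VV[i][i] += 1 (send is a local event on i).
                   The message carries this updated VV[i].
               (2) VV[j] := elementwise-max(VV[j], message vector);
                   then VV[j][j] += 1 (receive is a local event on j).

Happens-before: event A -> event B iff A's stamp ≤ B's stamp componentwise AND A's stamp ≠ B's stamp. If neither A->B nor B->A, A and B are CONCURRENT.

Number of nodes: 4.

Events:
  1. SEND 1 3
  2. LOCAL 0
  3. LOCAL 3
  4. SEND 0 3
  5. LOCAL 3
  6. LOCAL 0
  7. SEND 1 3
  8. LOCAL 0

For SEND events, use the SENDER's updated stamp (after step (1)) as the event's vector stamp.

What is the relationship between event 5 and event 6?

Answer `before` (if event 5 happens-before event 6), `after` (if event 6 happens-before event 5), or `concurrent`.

Answer: concurrent

Derivation:
Initial: VV[0]=[0, 0, 0, 0]
Initial: VV[1]=[0, 0, 0, 0]
Initial: VV[2]=[0, 0, 0, 0]
Initial: VV[3]=[0, 0, 0, 0]
Event 1: SEND 1->3: VV[1][1]++ -> VV[1]=[0, 1, 0, 0], msg_vec=[0, 1, 0, 0]; VV[3]=max(VV[3],msg_vec) then VV[3][3]++ -> VV[3]=[0, 1, 0, 1]
Event 2: LOCAL 0: VV[0][0]++ -> VV[0]=[1, 0, 0, 0]
Event 3: LOCAL 3: VV[3][3]++ -> VV[3]=[0, 1, 0, 2]
Event 4: SEND 0->3: VV[0][0]++ -> VV[0]=[2, 0, 0, 0], msg_vec=[2, 0, 0, 0]; VV[3]=max(VV[3],msg_vec) then VV[3][3]++ -> VV[3]=[2, 1, 0, 3]
Event 5: LOCAL 3: VV[3][3]++ -> VV[3]=[2, 1, 0, 4]
Event 6: LOCAL 0: VV[0][0]++ -> VV[0]=[3, 0, 0, 0]
Event 7: SEND 1->3: VV[1][1]++ -> VV[1]=[0, 2, 0, 0], msg_vec=[0, 2, 0, 0]; VV[3]=max(VV[3],msg_vec) then VV[3][3]++ -> VV[3]=[2, 2, 0, 5]
Event 8: LOCAL 0: VV[0][0]++ -> VV[0]=[4, 0, 0, 0]
Event 5 stamp: [2, 1, 0, 4]
Event 6 stamp: [3, 0, 0, 0]
[2, 1, 0, 4] <= [3, 0, 0, 0]? False
[3, 0, 0, 0] <= [2, 1, 0, 4]? False
Relation: concurrent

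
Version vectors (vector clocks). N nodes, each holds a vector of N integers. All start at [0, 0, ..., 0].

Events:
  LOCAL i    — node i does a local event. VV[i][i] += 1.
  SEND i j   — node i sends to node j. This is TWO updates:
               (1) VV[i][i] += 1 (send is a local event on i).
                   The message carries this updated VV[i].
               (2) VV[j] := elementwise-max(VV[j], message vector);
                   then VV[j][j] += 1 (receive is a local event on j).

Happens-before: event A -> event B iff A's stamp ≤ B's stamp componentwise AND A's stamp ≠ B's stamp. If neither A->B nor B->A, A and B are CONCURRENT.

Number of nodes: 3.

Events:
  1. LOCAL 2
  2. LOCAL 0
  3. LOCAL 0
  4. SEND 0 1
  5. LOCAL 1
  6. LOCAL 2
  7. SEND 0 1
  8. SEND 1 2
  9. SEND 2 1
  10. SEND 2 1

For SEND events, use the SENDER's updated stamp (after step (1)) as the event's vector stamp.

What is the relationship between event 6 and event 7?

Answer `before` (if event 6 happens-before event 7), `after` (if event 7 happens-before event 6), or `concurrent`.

Answer: concurrent

Derivation:
Initial: VV[0]=[0, 0, 0]
Initial: VV[1]=[0, 0, 0]
Initial: VV[2]=[0, 0, 0]
Event 1: LOCAL 2: VV[2][2]++ -> VV[2]=[0, 0, 1]
Event 2: LOCAL 0: VV[0][0]++ -> VV[0]=[1, 0, 0]
Event 3: LOCAL 0: VV[0][0]++ -> VV[0]=[2, 0, 0]
Event 4: SEND 0->1: VV[0][0]++ -> VV[0]=[3, 0, 0], msg_vec=[3, 0, 0]; VV[1]=max(VV[1],msg_vec) then VV[1][1]++ -> VV[1]=[3, 1, 0]
Event 5: LOCAL 1: VV[1][1]++ -> VV[1]=[3, 2, 0]
Event 6: LOCAL 2: VV[2][2]++ -> VV[2]=[0, 0, 2]
Event 7: SEND 0->1: VV[0][0]++ -> VV[0]=[4, 0, 0], msg_vec=[4, 0, 0]; VV[1]=max(VV[1],msg_vec) then VV[1][1]++ -> VV[1]=[4, 3, 0]
Event 8: SEND 1->2: VV[1][1]++ -> VV[1]=[4, 4, 0], msg_vec=[4, 4, 0]; VV[2]=max(VV[2],msg_vec) then VV[2][2]++ -> VV[2]=[4, 4, 3]
Event 9: SEND 2->1: VV[2][2]++ -> VV[2]=[4, 4, 4], msg_vec=[4, 4, 4]; VV[1]=max(VV[1],msg_vec) then VV[1][1]++ -> VV[1]=[4, 5, 4]
Event 10: SEND 2->1: VV[2][2]++ -> VV[2]=[4, 4, 5], msg_vec=[4, 4, 5]; VV[1]=max(VV[1],msg_vec) then VV[1][1]++ -> VV[1]=[4, 6, 5]
Event 6 stamp: [0, 0, 2]
Event 7 stamp: [4, 0, 0]
[0, 0, 2] <= [4, 0, 0]? False
[4, 0, 0] <= [0, 0, 2]? False
Relation: concurrent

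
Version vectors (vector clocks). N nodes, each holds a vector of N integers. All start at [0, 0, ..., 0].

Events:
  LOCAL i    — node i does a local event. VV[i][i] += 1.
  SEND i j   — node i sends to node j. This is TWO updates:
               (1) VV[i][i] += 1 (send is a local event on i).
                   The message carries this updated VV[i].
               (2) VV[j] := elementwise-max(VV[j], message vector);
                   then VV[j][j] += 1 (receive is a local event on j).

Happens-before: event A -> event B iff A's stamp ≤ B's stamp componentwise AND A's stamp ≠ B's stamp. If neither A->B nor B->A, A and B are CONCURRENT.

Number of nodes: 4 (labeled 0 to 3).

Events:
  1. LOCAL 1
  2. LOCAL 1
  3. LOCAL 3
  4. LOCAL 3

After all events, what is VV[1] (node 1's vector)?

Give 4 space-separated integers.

Answer: 0 2 0 0

Derivation:
Initial: VV[0]=[0, 0, 0, 0]
Initial: VV[1]=[0, 0, 0, 0]
Initial: VV[2]=[0, 0, 0, 0]
Initial: VV[3]=[0, 0, 0, 0]
Event 1: LOCAL 1: VV[1][1]++ -> VV[1]=[0, 1, 0, 0]
Event 2: LOCAL 1: VV[1][1]++ -> VV[1]=[0, 2, 0, 0]
Event 3: LOCAL 3: VV[3][3]++ -> VV[3]=[0, 0, 0, 1]
Event 4: LOCAL 3: VV[3][3]++ -> VV[3]=[0, 0, 0, 2]
Final vectors: VV[0]=[0, 0, 0, 0]; VV[1]=[0, 2, 0, 0]; VV[2]=[0, 0, 0, 0]; VV[3]=[0, 0, 0, 2]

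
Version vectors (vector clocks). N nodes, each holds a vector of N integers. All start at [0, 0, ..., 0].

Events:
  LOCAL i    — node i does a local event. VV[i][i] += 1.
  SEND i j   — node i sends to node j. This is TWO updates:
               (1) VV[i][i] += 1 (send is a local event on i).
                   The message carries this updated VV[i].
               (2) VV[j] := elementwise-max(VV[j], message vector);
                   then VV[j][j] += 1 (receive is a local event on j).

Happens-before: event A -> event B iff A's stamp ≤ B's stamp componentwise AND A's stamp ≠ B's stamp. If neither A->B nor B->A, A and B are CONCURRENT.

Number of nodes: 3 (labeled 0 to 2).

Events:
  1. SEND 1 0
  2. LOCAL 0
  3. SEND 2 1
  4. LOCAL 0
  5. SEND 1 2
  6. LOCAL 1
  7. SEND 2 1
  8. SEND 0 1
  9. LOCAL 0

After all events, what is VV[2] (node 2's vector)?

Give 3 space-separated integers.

Answer: 0 3 3

Derivation:
Initial: VV[0]=[0, 0, 0]
Initial: VV[1]=[0, 0, 0]
Initial: VV[2]=[0, 0, 0]
Event 1: SEND 1->0: VV[1][1]++ -> VV[1]=[0, 1, 0], msg_vec=[0, 1, 0]; VV[0]=max(VV[0],msg_vec) then VV[0][0]++ -> VV[0]=[1, 1, 0]
Event 2: LOCAL 0: VV[0][0]++ -> VV[0]=[2, 1, 0]
Event 3: SEND 2->1: VV[2][2]++ -> VV[2]=[0, 0, 1], msg_vec=[0, 0, 1]; VV[1]=max(VV[1],msg_vec) then VV[1][1]++ -> VV[1]=[0, 2, 1]
Event 4: LOCAL 0: VV[0][0]++ -> VV[0]=[3, 1, 0]
Event 5: SEND 1->2: VV[1][1]++ -> VV[1]=[0, 3, 1], msg_vec=[0, 3, 1]; VV[2]=max(VV[2],msg_vec) then VV[2][2]++ -> VV[2]=[0, 3, 2]
Event 6: LOCAL 1: VV[1][1]++ -> VV[1]=[0, 4, 1]
Event 7: SEND 2->1: VV[2][2]++ -> VV[2]=[0, 3, 3], msg_vec=[0, 3, 3]; VV[1]=max(VV[1],msg_vec) then VV[1][1]++ -> VV[1]=[0, 5, 3]
Event 8: SEND 0->1: VV[0][0]++ -> VV[0]=[4, 1, 0], msg_vec=[4, 1, 0]; VV[1]=max(VV[1],msg_vec) then VV[1][1]++ -> VV[1]=[4, 6, 3]
Event 9: LOCAL 0: VV[0][0]++ -> VV[0]=[5, 1, 0]
Final vectors: VV[0]=[5, 1, 0]; VV[1]=[4, 6, 3]; VV[2]=[0, 3, 3]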